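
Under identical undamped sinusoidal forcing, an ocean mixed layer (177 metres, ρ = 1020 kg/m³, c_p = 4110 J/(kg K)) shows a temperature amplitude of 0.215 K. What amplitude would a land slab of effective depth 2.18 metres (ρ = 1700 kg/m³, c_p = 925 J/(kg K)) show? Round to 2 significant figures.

47 K

C_ocean = 7.42×10^8 J/(m²·K); C_land = 3.43×10^6 J/(m²·K).
A ∝ 1/C ⇒ A_land = A_ocean × C_ocean/C_land = 0.215 × 216 = 46.5 K.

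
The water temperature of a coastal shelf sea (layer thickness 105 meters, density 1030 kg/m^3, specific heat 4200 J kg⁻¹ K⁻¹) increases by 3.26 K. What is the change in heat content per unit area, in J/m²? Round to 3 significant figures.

1.48×10^9

Areal heat capacity C = ρ c_p D = 1030 × 4200 × 105 = 4.54×10^8 J/(m²·K).
ΔQ = C ΔT = 4.54×10^8 × 3.26 = 1.48×10^9 J/m².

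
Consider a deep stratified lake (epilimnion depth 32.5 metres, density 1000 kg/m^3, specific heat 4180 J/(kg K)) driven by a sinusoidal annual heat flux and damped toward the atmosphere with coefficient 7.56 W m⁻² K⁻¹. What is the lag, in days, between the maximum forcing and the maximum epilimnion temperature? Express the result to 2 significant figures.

75 days

Areal heat capacity C = ρ c_p D = 1000 × 4180 × 32.5 = 1.36×10^8 J m⁻² K⁻¹.
ω = 2π / 3.15×10^7 s = 1.99×10^-7 s⁻¹.
Phase lag φ = arctan(Cω/λ) = arctan(27.1/7.56) = 1.30 rad.
Time lag = φ / ω = 1.30 / 1.99×10^-7 = 6.52×10^6 s = 75.4 days.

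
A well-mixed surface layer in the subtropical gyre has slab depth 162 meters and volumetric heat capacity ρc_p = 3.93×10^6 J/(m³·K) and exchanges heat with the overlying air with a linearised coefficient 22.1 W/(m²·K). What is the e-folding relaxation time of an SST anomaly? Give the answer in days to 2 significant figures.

Areal heat capacity C = ρc_p × D = 3.93×10^6 × 162 = 6.37×10^8 J/(m^2 K).
Relaxation time τ = C / λ = 6.37×10^8 / 22.1 = 2.88×10^7 s.
In days: 2.88×10^7 s / (86400 s/day) = 333 days.

330 days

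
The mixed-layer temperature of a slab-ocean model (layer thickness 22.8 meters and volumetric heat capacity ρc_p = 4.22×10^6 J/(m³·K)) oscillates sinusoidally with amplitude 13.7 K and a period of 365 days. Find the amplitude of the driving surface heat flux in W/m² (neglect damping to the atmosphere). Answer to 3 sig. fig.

263

Areal heat capacity C = ρc_p × D = 4.22×10^6 × 22.8 = 9.62×10^7 J m⁻² K⁻¹.
ω = 2π / 3.15×10^7 s = 1.99×10^-7 s⁻¹.
Cω = 9.62×10^7 × 1.99×10^-7 = 19.2 W/(m²·K).
F₀ = A × Cω = 13.7 × 19.2 = 263 W/m².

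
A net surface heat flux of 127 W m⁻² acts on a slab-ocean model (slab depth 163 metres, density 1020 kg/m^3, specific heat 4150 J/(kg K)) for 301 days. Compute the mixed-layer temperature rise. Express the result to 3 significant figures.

Areal heat capacity C = ρ c_p D = 1020 × 4150 × 163 = 6.90×10^8 J/(m²·K).
Net heat input Q = F Δt = 127 × (301 days × 86400 s/day) = 3.30×10^9 J/m².
ΔT = Q / C = 3.30×10^9 / 6.90×10^8 = 4.79 K.

4.79 K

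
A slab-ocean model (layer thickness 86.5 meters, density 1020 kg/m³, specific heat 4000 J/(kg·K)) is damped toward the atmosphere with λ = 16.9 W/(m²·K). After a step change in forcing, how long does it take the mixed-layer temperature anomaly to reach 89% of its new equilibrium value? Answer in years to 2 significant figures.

1.5 years

Areal heat capacity C = ρ c_p D = 1020 × 4000 × 86.5 = 3.53×10^8 J m⁻² K⁻¹.
τ = C / λ = 3.53×10^8 / 16.9 = 2.09×10^7 s.
Fraction reached: 1 − e^(−t/τ) = 0.89 ⇒ t = −τ ln(1 − 0.89) = τ × 2.21.
t = 4.61×10^7 s = 1.46 years.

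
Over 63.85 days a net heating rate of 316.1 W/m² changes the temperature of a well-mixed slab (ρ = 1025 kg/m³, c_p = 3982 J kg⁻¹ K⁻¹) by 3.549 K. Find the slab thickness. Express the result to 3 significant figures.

120 m

Heat input Q = F Δt = 316.1 × 5.52×10^6 s = 1.74×10^9 J/m².
Required areal heat capacity C = Q / ΔT = 4.91×10^8 J/(m²·K).
Depth D = C / (ρ c_p) = 4.91×10^8 / (1025 × 3982) = 120 m.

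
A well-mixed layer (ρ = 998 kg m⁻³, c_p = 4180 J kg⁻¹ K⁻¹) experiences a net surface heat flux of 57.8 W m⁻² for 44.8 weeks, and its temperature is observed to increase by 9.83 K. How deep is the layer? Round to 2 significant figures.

38 m

Heat input Q = F Δt = 57.8 × 2.71×10^7 s = 1.57×10^9 J/m².
Required areal heat capacity C = Q / ΔT = 1.59×10^8 J/(m²·K).
Depth D = C / (ρ c_p) = 1.59×10^8 / (998 × 4180) = 38.2 m.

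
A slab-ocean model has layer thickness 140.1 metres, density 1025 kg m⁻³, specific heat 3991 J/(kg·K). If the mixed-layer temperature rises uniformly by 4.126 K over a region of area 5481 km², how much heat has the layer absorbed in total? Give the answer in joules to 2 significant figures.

1.3×10^19 J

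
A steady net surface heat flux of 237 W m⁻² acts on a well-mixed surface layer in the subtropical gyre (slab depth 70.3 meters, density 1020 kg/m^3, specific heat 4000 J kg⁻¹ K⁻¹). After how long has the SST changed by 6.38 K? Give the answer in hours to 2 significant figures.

2100 hours

Areal heat capacity C = ρ c_p D = 1020 × 4000 × 70.3 = 2.87×10^8 J/(m²·K).
Time required: Δt = C ΔT / F = 2.87×10^8 × 6.38 / 237 = 7.72×10^6 s.
In hours: 7.72×10^6 s / (3600 s/hour) = 2140 hours.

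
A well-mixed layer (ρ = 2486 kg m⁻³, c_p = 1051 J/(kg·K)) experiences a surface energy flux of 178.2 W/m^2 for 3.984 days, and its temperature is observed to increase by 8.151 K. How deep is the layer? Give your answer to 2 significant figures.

2.9 m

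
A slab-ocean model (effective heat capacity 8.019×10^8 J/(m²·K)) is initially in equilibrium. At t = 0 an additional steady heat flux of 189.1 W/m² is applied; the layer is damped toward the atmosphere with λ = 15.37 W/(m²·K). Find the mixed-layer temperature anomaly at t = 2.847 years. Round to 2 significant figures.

10 K

Areal heat capacity C = 8.019×10^8 J/(m²·K) (given).
τ = C / λ = 8.02×10^8 / 15.37 = 5.22×10^7 s.
Equilibrium anomaly ΔT_eq = F / λ = 189.1 / 15.37 = 12.3 K.
t = 2.847 years = 8.98×10^7 s, so t/τ = 1.72.
ΔT(t) = ΔT_eq (1 − e^(−t/τ)) = 12.3 × (1 − e^−1.72) = 10.1 K.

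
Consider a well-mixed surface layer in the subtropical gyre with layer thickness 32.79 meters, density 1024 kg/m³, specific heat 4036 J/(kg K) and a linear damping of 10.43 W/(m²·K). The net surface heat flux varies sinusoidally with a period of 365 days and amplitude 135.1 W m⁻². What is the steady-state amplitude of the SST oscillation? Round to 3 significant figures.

4.67 K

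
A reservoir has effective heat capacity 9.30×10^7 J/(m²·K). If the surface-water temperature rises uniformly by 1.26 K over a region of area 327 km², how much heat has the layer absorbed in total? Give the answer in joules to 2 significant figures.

3.8×10^16 J

Areal heat capacity C = 9.30×10^7 J/(m²·K) (given).
Heat per unit area: q = C ΔT = 9.30×10^7 × 1.26 = 1.17×10^8 J/m².
Total heat: Q = q × A = 1.17×10^8 × (327 × 10⁶ m²) = 3.83×10^16 J.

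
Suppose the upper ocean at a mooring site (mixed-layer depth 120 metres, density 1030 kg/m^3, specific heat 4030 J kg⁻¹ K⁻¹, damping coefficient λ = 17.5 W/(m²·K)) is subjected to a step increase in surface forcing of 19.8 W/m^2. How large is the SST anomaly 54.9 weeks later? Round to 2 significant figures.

0.78 K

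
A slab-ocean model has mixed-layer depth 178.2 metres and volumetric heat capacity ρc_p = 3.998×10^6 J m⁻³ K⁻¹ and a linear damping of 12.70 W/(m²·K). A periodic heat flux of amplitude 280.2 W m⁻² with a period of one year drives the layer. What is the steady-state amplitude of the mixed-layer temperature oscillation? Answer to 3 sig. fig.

Areal heat capacity C = ρc_p × D = 3.998×10^6 × 178.2 = 7.12×10^8 J/(m^2 K).
Angular frequency ω = 2π / T = 2π / 3.15×10^7 s = 1.99×10^-7 s⁻¹.
√((Cω)² + λ²) = √((142)² + 12.70²) = 143 W/(m²·K).
Amplitude A = F₀ / √((Cω)²+λ²) = 280.2 / 143 = 1.97 K.

1.97 K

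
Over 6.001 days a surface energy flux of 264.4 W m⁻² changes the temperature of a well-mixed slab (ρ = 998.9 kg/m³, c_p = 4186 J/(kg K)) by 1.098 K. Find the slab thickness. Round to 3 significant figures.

Heat input Q = F Δt = 264.4 × 5.18×10^5 s = 1.37×10^8 J/m².
Required areal heat capacity C = Q / ΔT = 1.25×10^8 J/(m²·K).
Depth D = C / (ρ c_p) = 1.25×10^8 / (998.9 × 4186) = 29.9 m.

29.9 m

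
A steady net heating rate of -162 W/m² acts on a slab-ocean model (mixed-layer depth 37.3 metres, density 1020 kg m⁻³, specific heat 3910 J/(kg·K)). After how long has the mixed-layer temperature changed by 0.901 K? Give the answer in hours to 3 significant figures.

Areal heat capacity C = ρ c_p D = 1020 × 3910 × 37.3 = 1.49×10^8 J m⁻² K⁻¹.
Time required: Δt = C ΔT / F = 1.49×10^8 × -0.901 / -162 = 8.27×10^5 s.
In hours: 8.27×10^5 s / (3600 s/hour) = 230 hours.

230 hours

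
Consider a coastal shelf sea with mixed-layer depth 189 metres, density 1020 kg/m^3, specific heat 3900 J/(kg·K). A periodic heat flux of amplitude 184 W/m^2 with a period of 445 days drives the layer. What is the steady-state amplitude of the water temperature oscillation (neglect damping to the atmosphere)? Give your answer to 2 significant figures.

1.5 K

Areal heat capacity C = ρ c_p D = 1020 × 3900 × 189 = 7.52×10^8 J/(m^2 K).
Angular frequency ω = 2π / T = 2π / 3.84×10^7 s = 1.63×10^-7 s⁻¹.
Cω = 7.52×10^8 × 1.63×10^-7 = 123 W/(m²·K).
Amplitude A = F₀ / (Cω) = 184 / 123 = 1.50 K.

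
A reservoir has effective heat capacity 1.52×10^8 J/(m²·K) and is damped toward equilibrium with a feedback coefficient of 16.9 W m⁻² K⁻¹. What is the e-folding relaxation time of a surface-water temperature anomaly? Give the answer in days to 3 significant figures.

104 days

Areal heat capacity C = 1.52×10^8 J/(m²·K) (given).
Relaxation time τ = C / λ = 1.52×10^8 / 16.9 = 8.99×10^6 s.
In days: 8.99×10^6 s / (86400 s/day) = 104 days.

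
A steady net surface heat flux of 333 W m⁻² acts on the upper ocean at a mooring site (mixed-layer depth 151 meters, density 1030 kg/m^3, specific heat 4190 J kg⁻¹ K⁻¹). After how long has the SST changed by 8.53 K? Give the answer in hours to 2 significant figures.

Areal heat capacity C = ρ c_p D = 1030 × 4190 × 151 = 6.52×10^8 J/(m^2 K).
Time required: Δt = C ΔT / F = 6.52×10^8 × 8.53 / 333 = 1.67×10^7 s.
In hours: 1.67×10^7 s / (3600 s/hour) = 4640 hours.

4600 hours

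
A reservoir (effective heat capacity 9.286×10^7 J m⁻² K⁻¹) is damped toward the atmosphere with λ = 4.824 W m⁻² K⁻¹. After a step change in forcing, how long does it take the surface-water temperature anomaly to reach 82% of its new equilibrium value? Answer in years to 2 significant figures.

Areal heat capacity C = 9.286×10^7 J m⁻² K⁻¹ (given).
τ = C / λ = 9.29×10^7 / 4.824 = 1.92×10^7 s.
Fraction reached: 1 − e^(−t/τ) = 0.82 ⇒ t = −τ ln(1 − 0.82) = τ × 1.71.
t = 3.30×10^7 s = 1.05 years.

1.0 years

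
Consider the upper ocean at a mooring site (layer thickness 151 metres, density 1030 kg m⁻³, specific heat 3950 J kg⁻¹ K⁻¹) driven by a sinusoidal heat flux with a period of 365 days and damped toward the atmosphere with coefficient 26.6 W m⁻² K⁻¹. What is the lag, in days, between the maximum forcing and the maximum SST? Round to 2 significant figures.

79 days

Areal heat capacity C = ρ c_p D = 1030 × 3950 × 151 = 6.14×10^8 J/(m²·K).
ω = 2π / 3.15×10^7 s = 1.99×10^-7 s⁻¹.
Phase lag φ = arctan(Cω/λ) = arctan(122/26.6) = 1.36 rad.
Time lag = φ / ω = 1.36 / 1.99×10^-7 = 6.81×10^6 s = 78.8 days.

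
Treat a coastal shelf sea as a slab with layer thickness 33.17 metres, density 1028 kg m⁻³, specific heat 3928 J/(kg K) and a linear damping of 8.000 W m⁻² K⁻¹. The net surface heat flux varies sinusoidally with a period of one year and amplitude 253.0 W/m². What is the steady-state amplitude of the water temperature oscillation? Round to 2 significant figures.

Areal heat capacity C = ρ c_p D = 1028 × 3928 × 33.17 = 1.34×10^8 J m⁻² K⁻¹.
Angular frequency ω = 2π / T = 2π / 3.15×10^7 s = 1.99×10^-7 s⁻¹.
√((Cω)² + λ²) = √((26.7)² + 8.000²) = 27.9 W/(m²·K).
Amplitude A = F₀ / √((Cω)²+λ²) = 253.0 / 27.9 = 9.08 K.

9.1 K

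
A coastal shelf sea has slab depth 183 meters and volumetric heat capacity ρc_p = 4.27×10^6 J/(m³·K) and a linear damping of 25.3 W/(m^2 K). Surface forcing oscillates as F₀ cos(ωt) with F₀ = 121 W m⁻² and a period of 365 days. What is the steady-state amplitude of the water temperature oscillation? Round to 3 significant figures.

0.767 K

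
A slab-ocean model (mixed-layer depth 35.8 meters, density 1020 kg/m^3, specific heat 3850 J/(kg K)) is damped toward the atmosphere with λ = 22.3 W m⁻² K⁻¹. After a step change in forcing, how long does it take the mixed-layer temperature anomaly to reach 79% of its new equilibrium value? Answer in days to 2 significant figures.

Areal heat capacity C = ρ c_p D = 1020 × 3850 × 35.8 = 1.41×10^8 J m⁻² K⁻¹.
τ = C / λ = 1.41×10^8 / 22.3 = 6.30×10^6 s.
Fraction reached: 1 − e^(−t/τ) = 0.79 ⇒ t = −τ ln(1 − 0.79) = τ × 1.56.
t = 9.84×10^6 s = 114 days.

110 days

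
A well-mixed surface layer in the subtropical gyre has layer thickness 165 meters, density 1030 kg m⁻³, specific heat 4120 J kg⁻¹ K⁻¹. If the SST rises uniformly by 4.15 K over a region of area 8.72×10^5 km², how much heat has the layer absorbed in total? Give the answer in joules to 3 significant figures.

Areal heat capacity C = ρ c_p D = 1030 × 4120 × 165 = 7.00×10^8 J/(m²·K).
Heat per unit area: q = C ΔT = 7.00×10^8 × 4.15 = 2.91×10^9 J/m².
Total heat: Q = q × A = 2.91×10^9 × (8.72×10^5 × 10⁶ m²) = 2.53×10^21 J.

2.53×10^21 J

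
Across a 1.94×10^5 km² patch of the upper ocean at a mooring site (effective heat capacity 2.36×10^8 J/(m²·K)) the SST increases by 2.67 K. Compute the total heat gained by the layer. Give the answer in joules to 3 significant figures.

Areal heat capacity C = 2.36×10^8 J/(m²·K) (given).
Heat per unit area: q = C ΔT = 2.36×10^8 × 2.67 = 6.30×10^8 J/m².
Total heat: Q = q × A = 6.30×10^8 × (1.94×10^5 × 10⁶ m²) = 1.22×10^20 J.

1.22×10^20 J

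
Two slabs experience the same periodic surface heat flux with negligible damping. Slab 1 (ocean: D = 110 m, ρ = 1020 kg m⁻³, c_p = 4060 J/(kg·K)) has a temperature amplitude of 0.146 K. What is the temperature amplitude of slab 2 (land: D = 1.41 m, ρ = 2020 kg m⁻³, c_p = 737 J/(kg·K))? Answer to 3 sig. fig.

C_ocean = 4.56×10^8 J/(m²·K); C_land = 2.10×10^6 J/(m²·K).
A ∝ 1/C ⇒ A_land = A_ocean × C_ocean/C_land = 0.146 × 217 = 31.7 K.

31.7 K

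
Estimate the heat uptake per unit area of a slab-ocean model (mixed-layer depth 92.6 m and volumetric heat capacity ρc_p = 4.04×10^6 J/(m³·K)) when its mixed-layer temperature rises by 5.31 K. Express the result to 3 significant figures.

Areal heat capacity C = ρc_p × D = 4.04×10^6 × 92.6 = 3.74×10^8 J/(m²·K).
ΔQ = C ΔT = 3.74×10^8 × 5.31 = 1.99×10^9 J/m².

1.99×10^9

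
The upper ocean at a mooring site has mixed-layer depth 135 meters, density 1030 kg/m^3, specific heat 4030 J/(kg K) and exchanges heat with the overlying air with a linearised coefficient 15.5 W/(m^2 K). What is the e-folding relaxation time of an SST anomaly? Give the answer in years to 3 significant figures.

1.15 years

Areal heat capacity C = ρ c_p D = 1030 × 4030 × 135 = 5.60×10^8 J/(m²·K).
Relaxation time τ = C / λ = 5.60×10^8 / 15.5 = 3.62×10^7 s.
In years: 3.62×10^7 s / (3.156×10^7 s/year) = 1.15 years.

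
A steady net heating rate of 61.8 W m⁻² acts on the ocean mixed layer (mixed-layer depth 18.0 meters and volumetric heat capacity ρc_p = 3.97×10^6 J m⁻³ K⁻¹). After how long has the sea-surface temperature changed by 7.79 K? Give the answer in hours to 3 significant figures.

2500 hours

Areal heat capacity C = ρc_p × D = 3.97×10^6 × 18.0 = 7.15×10^7 J/(m^2 K).
Time required: Δt = C ΔT / F = 7.15×10^7 × 7.79 / 61.8 = 9.01×10^6 s.
In hours: 9.01×10^6 s / (3600 s/hour) = 2500 hours.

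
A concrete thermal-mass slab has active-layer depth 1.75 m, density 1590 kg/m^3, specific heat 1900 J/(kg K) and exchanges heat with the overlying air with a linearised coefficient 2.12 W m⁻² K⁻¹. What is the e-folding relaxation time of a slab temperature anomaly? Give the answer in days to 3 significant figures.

28.9 days

Areal heat capacity C = ρ c_p D = 1590 × 1900 × 1.75 = 5.29×10^6 J/(m²·K).
Relaxation time τ = C / λ = 5.29×10^6 / 2.12 = 2.49×10^6 s.
In days: 2.49×10^6 s / (86400 s/day) = 28.9 days.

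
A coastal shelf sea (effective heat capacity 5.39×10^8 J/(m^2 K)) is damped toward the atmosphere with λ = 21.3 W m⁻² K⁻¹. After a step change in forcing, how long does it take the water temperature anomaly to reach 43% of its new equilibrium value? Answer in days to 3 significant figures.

165 days

Areal heat capacity C = 5.39×10^8 J/(m^2 K) (given).
τ = C / λ = 5.39×10^8 / 21.3 = 2.53×10^7 s.
Fraction reached: 1 − e^(−t/τ) = 0.43 ⇒ t = −τ ln(1 − 0.43) = τ × 0.562.
t = 1.42×10^7 s = 165 days.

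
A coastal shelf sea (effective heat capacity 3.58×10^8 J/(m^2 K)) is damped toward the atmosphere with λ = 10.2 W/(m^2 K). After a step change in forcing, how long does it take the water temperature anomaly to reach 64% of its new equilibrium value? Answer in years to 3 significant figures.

1.14 years

Areal heat capacity C = 3.58×10^8 J/(m^2 K) (given).
τ = C / λ = 3.58×10^8 / 10.2 = 3.51×10^7 s.
Fraction reached: 1 − e^(−t/τ) = 0.64 ⇒ t = −τ ln(1 − 0.64) = τ × 1.02.
t = 3.59×10^7 s = 1.14 years.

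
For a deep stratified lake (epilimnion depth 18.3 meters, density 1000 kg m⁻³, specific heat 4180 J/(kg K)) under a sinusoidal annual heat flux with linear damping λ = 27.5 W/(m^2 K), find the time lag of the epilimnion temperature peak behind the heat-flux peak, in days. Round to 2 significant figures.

Areal heat capacity C = ρ c_p D = 1000 × 4180 × 18.3 = 7.65×10^7 J m⁻² K⁻¹.
ω = 2π / 3.15×10^7 s = 1.99×10^-7 s⁻¹.
Phase lag φ = arctan(Cω/λ) = arctan(15.2/27.5) = 0.506 rad.
Time lag = φ / ω = 0.506 / 1.99×10^-7 = 2.54×10^6 s = 29.4 days.

29 days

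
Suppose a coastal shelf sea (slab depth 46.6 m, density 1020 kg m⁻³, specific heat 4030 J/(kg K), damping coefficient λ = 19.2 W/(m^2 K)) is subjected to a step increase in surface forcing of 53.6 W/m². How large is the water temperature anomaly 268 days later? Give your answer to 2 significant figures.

2.5 K

Areal heat capacity C = ρ c_p D = 1020 × 4030 × 46.6 = 1.92×10^8 J/(m²·K).
τ = C / λ = 1.92×10^8 / 19.2 = 9.98×10^6 s.
Equilibrium anomaly ΔT_eq = F / λ = 53.6 / 19.2 = 2.79 K.
t = 268 days = 2.32×10^7 s, so t/τ = 2.32.
ΔT(t) = ΔT_eq (1 − e^(−t/τ)) = 2.79 × (1 − e^−2.32) = 2.52 K.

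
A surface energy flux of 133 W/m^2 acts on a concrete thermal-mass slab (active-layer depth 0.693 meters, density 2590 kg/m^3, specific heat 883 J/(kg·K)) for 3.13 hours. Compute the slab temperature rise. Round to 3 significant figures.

0.946 K

Areal heat capacity C = ρ c_p D = 2590 × 883 × 0.693 = 1.58×10^6 J m⁻² K⁻¹.
Net heat input Q = F Δt = 133 × (3.13 hours × 3600 s/hour) = 1.50×10^6 J/m².
ΔT = Q / C = 1.50×10^6 / 1.58×10^6 = 0.946 K.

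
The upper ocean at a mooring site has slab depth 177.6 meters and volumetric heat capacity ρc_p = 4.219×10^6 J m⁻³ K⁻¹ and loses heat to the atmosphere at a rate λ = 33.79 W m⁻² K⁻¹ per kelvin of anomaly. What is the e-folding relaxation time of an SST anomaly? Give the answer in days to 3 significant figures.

257 days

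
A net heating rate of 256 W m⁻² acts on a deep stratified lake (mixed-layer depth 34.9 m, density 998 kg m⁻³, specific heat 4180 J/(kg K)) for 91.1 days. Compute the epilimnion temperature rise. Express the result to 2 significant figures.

14 K

Areal heat capacity C = ρ c_p D = 998 × 4180 × 34.9 = 1.46×10^8 J/(m²·K).
Net heat input Q = F Δt = 256 × (91.1 days × 86400 s/day) = 2.01×10^9 J/m².
ΔT = Q / C = 2.01×10^9 / 1.46×10^8 = 13.8 K.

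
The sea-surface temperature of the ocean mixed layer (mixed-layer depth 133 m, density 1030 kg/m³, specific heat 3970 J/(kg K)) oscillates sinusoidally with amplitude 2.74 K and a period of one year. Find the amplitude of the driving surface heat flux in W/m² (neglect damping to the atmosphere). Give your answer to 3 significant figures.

Areal heat capacity C = ρ c_p D = 1030 × 3970 × 133 = 5.44×10^8 J/(m^2 K).
ω = 2π / 3.15×10^7 s = 1.99×10^-7 s⁻¹.
Cω = 5.44×10^8 × 1.99×10^-7 = 108 W/(m²·K).
F₀ = A × Cω = 2.74 × 108 = 297 W/m².

297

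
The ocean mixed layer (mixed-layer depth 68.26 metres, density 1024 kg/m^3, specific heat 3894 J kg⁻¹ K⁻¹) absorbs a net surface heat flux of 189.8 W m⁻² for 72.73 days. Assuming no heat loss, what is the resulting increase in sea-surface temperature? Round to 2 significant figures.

4.4 K

Areal heat capacity C = ρ c_p D = 1024 × 3894 × 68.26 = 2.72×10^8 J/(m^2 K).
Net heat input Q = F Δt = 189.8 × (72.73 days × 86400 s/day) = 1.19×10^9 J/m².
ΔT = Q / C = 1.19×10^9 / 2.72×10^8 = 4.38 K.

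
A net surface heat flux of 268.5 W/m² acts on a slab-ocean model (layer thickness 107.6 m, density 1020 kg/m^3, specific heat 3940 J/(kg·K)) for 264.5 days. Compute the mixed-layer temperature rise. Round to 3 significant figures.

14.2 K

Areal heat capacity C = ρ c_p D = 1020 × 3940 × 107.6 = 4.32×10^8 J/(m²·K).
Net heat input Q = F Δt = 268.5 × (264.5 days × 86400 s/day) = 6.14×10^9 J/m².
ΔT = Q / C = 6.14×10^9 / 4.32×10^8 = 14.2 K.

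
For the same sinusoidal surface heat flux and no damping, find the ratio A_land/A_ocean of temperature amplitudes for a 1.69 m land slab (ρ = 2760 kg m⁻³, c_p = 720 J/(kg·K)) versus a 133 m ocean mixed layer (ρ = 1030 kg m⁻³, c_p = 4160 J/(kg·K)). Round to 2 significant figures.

170

C_ocean = 1030 × 4160 × 133 = 5.70×10^8 J/(m²·K).
C_land = 2760 × 720 × 1.69 = 3.36×10^6 J/(m²·K).
Undamped amplitude ∝ 1/C, so A_land/A_ocean = C_ocean/C_land = 170.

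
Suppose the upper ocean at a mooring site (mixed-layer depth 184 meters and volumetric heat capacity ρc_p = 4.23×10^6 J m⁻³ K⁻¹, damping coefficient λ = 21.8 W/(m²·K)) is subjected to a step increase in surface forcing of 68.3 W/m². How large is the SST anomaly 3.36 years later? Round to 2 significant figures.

3.0 K

Areal heat capacity C = ρc_p × D = 4.23×10^6 × 184 = 7.78×10^8 J m⁻² K⁻¹.
τ = C / λ = 7.78×10^8 / 21.8 = 3.57×10^7 s.
Equilibrium anomaly ΔT_eq = F / λ = 68.3 / 21.8 = 3.13 K.
t = 3.36 years = 1.06×10^8 s, so t/τ = 2.97.
ΔT(t) = ΔT_eq (1 − e^(−t/τ)) = 3.13 × (1 − e^−2.97) = 2.97 K.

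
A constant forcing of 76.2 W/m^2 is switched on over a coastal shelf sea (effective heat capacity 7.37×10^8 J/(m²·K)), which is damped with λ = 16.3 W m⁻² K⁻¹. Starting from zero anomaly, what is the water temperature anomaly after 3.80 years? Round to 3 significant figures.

4.35 K

Areal heat capacity C = 7.37×10^8 J/(m²·K) (given).
τ = C / λ = 7.37×10^8 / 16.3 = 4.52×10^7 s.
Equilibrium anomaly ΔT_eq = F / λ = 76.2 / 16.3 = 4.67 K.
t = 3.80 years = 1.20×10^8 s, so t/τ = 2.65.
ΔT(t) = ΔT_eq (1 − e^(−t/τ)) = 4.67 × (1 − e^−2.65) = 4.35 K.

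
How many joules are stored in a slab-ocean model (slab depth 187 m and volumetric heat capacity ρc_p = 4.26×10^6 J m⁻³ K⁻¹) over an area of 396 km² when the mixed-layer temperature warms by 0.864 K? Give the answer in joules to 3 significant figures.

2.73×10^17 J

Areal heat capacity C = ρc_p × D = 4.26×10^6 × 187 = 7.97×10^8 J m⁻² K⁻¹.
Heat per unit area: q = C ΔT = 7.97×10^8 × 0.864 = 6.88×10^8 J/m².
Total heat: Q = q × A = 6.88×10^8 × (396 × 10⁶ m²) = 2.73×10^17 J.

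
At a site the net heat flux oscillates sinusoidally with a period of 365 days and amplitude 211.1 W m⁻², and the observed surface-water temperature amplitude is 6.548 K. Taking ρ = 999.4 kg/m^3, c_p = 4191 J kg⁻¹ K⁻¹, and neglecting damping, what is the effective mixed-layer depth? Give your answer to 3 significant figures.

38.6 m

ω = 2π / 3.15×10^7 s = 1.99×10^-7 s⁻¹.
Required C = F₀ / (A ω) = 211.1 / (6.548 × 1.99×10^-7) = 1.62×10^8 J/(m²·K).
D = C / (ρ c_p) = 1.62×10^8 / (999.4 × 4191) = 38.6 m.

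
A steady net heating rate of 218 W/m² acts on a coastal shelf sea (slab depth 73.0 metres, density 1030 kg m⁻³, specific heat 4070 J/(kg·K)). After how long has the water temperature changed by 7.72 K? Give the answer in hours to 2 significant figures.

Areal heat capacity C = ρ c_p D = 1030 × 4070 × 73.0 = 3.06×10^8 J m⁻² K⁻¹.
Time required: Δt = C ΔT / F = 3.06×10^8 × 7.72 / 218 = 1.08×10^7 s.
In hours: 1.08×10^7 s / (3600 s/hour) = 3010 hours.

3000 hours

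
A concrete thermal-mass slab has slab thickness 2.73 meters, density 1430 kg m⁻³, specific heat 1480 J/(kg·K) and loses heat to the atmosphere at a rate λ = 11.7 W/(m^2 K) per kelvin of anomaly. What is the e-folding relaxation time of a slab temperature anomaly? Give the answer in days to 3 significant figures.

5.72 days

Areal heat capacity C = ρ c_p D = 1430 × 1480 × 2.73 = 5.78×10^6 J m⁻² K⁻¹.
Relaxation time τ = C / λ = 5.78×10^6 / 11.7 = 4.94×10^5 s.
In days: 4.94×10^5 s / (86400 s/day) = 5.72 days.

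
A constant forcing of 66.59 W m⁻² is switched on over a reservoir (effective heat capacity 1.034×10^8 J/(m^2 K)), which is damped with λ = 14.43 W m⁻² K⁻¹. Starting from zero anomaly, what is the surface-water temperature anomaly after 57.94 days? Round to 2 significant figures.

2.3 K

Areal heat capacity C = 1.034×10^8 J/(m^2 K) (given).
τ = C / λ = 1.03×10^8 / 14.43 = 7.17×10^6 s.
Equilibrium anomaly ΔT_eq = F / λ = 66.59 / 14.43 = 4.61 K.
t = 57.94 days = 5.01×10^6 s, so t/τ = 0.699.
ΔT(t) = ΔT_eq (1 − e^(−t/τ)) = 4.61 × (1 − e^−0.699) = 2.32 K.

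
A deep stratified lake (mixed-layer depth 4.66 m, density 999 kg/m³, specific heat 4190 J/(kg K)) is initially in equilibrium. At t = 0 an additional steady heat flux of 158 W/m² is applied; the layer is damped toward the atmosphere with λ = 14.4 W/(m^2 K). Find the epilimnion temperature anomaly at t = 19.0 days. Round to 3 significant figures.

Areal heat capacity C = ρ c_p D = 999 × 4190 × 4.66 = 1.95×10^7 J/(m²·K).
τ = C / λ = 1.95×10^7 / 14.4 = 1.35×10^6 s.
Equilibrium anomaly ΔT_eq = F / λ = 158 / 14.4 = 11.0 K.
t = 19.0 days = 1.64×10^6 s, so t/τ = 1.21.
ΔT(t) = ΔT_eq (1 − e^(−t/τ)) = 11.0 × (1 − e^−1.21) = 7.71 K.

7.71 K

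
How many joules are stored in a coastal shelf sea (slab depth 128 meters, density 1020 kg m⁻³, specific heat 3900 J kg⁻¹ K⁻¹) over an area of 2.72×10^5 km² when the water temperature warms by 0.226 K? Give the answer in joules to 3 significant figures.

Areal heat capacity C = ρ c_p D = 1020 × 3900 × 128 = 5.09×10^8 J/(m²·K).
Heat per unit area: q = C ΔT = 5.09×10^8 × 0.226 = 1.15×10^8 J/m².
Total heat: Q = q × A = 1.15×10^8 × (2.72×10^5 × 10⁶ m²) = 3.13×10^19 J.

3.13×10^19 J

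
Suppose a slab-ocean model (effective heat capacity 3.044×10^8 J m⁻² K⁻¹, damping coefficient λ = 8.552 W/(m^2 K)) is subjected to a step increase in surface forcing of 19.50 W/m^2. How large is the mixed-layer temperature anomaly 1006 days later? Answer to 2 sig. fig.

2.1 K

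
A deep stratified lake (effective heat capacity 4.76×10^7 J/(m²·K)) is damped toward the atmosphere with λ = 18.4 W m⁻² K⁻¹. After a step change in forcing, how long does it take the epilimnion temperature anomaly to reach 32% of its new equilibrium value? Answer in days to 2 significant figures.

12 days

Areal heat capacity C = 4.76×10^7 J/(m²·K) (given).
τ = C / λ = 4.76×10^7 / 18.4 = 2.59×10^6 s.
Fraction reached: 1 − e^(−t/τ) = 0.32 ⇒ t = −τ ln(1 − 0.32) = τ × 0.386.
t = 9.98×10^5 s = 11.5 days.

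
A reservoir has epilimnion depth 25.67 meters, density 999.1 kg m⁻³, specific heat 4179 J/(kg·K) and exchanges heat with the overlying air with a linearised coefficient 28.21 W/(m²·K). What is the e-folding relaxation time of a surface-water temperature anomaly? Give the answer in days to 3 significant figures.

44.0 days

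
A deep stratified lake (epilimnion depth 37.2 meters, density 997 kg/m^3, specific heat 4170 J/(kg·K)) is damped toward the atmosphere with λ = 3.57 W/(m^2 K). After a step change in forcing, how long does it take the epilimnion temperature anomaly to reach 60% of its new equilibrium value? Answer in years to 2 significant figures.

Areal heat capacity C = ρ c_p D = 997 × 4170 × 37.2 = 1.55×10^8 J/(m²·K).
τ = C / λ = 1.55×10^8 / 3.57 = 4.33×10^7 s.
Fraction reached: 1 − e^(−t/τ) = 0.60 ⇒ t = −τ ln(1 − 0.60) = τ × 0.916.
t = 3.97×10^7 s = 1.26 years.

1.3 years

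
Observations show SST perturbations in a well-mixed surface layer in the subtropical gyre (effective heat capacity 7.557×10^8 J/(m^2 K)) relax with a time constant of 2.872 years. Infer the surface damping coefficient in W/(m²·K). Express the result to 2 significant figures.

Areal heat capacity C = 7.557×10^8 J/(m^2 K) (given).
τ = 2.872 years = 9.06×10^7 s.
λ = C / τ = 7.56×10^8 / 9.06×10^7 = 8.34 W/(m²·K).

8.3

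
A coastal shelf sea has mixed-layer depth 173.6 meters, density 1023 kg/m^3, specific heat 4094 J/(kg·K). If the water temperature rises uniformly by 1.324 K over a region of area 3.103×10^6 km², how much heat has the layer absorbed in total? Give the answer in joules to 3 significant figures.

2.99×10^21 J

Areal heat capacity C = ρ c_p D = 1023 × 4094 × 173.6 = 7.27×10^8 J/(m²·K).
Heat per unit area: q = C ΔT = 7.27×10^8 × 1.324 = 9.63×10^8 J/m².
Total heat: Q = q × A = 9.63×10^8 × (3.103×10^6 × 10⁶ m²) = 2.99×10^21 J.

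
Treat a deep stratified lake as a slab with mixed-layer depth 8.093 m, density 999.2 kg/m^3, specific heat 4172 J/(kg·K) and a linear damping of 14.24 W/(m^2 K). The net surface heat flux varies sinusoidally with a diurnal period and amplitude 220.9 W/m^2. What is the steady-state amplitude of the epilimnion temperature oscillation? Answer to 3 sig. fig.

Areal heat capacity C = ρ c_p D = 999.2 × 4172 × 8.093 = 3.37×10^7 J m⁻² K⁻¹.
Angular frequency ω = 2π / T = 2π / 86400 s = 7.27×10^-5 s⁻¹.
√((Cω)² + λ²) = √((2450)² + 14.24²) = 2450 W/(m²·K).
Amplitude A = F₀ / √((Cω)²+λ²) = 220.9 / 2450 = 0.0900 K.

0.0900 K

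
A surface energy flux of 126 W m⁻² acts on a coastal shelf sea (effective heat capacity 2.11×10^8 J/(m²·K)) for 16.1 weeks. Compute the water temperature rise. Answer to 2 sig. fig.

Areal heat capacity C = 2.11×10^8 J/(m²·K) (given).
Net heat input Q = F Δt = 126 × (16.1 weeks × 6.048×10^5 s/week) = 1.23×10^9 J/m².
ΔT = Q / C = 1.23×10^9 / 2.11×10^8 = 5.81 K.

5.8 K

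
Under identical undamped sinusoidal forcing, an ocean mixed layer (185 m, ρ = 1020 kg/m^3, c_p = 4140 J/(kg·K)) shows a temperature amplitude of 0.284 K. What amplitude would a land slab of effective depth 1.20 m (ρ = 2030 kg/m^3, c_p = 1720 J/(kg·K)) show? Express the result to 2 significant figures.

C_ocean = 7.81×10^8 J/(m²·K); C_land = 4.19×10^6 J/(m²·K).
A ∝ 1/C ⇒ A_land = A_ocean × C_ocean/C_land = 0.284 × 186 = 53.0 K.

53 K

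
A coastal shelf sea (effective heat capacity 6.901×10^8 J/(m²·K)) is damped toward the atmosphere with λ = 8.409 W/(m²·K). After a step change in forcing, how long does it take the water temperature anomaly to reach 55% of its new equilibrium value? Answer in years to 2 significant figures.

2.1 years

Areal heat capacity C = 6.901×10^8 J/(m²·K) (given).
τ = C / λ = 6.90×10^8 / 8.409 = 8.21×10^7 s.
Fraction reached: 1 − e^(−t/τ) = 0.55 ⇒ t = −τ ln(1 − 0.55) = τ × 0.799.
t = 6.55×10^7 s = 2.08 years.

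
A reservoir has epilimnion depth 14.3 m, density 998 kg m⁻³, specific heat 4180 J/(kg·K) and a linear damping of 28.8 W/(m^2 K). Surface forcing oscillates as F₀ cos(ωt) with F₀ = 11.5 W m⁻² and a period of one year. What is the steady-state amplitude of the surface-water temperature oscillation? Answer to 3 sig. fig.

0.369 K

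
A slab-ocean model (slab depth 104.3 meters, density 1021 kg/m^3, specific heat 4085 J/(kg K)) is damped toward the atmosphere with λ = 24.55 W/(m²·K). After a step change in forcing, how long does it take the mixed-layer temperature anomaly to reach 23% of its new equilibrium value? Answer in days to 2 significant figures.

54 days

Areal heat capacity C = ρ c_p D = 1021 × 4085 × 104.3 = 4.35×10^8 J/(m²·K).
τ = C / λ = 4.35×10^8 / 24.55 = 1.77×10^7 s.
Fraction reached: 1 − e^(−t/τ) = 0.23 ⇒ t = −τ ln(1 − 0.23) = τ × 0.261.
t = 4.63×10^6 s = 53.6 days.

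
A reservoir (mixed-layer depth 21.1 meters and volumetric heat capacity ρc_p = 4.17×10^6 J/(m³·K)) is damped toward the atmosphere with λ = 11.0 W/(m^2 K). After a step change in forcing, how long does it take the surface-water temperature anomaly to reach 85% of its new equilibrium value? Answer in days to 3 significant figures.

Areal heat capacity C = ρc_p × D = 4.17×10^6 × 21.1 = 8.80×10^7 J m⁻² K⁻¹.
τ = C / λ = 8.80×10^7 / 11.0 = 8.00×10^6 s.
Fraction reached: 1 − e^(−t/τ) = 0.85 ⇒ t = −τ ln(1 − 0.85) = τ × 1.90.
t = 1.52×10^7 s = 176 days.

176 days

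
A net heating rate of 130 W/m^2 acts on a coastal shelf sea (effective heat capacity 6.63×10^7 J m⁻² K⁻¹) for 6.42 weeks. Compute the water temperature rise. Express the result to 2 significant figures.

7.6 K

Areal heat capacity C = 6.63×10^7 J m⁻² K⁻¹ (given).
Net heat input Q = F Δt = 130 × (6.42 weeks × 6.048×10^5 s/week) = 5.05×10^8 J/m².
ΔT = Q / C = 5.05×10^8 / 6.63×10^7 = 7.61 K.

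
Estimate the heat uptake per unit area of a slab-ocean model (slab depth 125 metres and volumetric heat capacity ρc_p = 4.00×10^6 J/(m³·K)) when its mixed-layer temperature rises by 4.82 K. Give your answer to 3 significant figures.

2.41×10^9

Areal heat capacity C = ρc_p × D = 4.00×10^6 × 125 = 5.00×10^8 J/(m²·K).
ΔQ = C ΔT = 5.00×10^8 × 4.82 = 2.41×10^9 J/m².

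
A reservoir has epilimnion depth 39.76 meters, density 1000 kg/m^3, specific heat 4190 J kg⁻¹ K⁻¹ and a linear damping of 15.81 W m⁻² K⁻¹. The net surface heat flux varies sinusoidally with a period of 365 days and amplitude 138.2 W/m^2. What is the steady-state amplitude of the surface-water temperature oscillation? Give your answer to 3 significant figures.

Areal heat capacity C = ρ c_p D = 1000 × 4190 × 39.76 = 1.67×10^8 J/(m^2 K).
Angular frequency ω = 2π / T = 2π / 3.15×10^7 s = 1.99×10^-7 s⁻¹.
√((Cω)² + λ²) = √((33.2)² + 15.81²) = 36.8 W/(m²·K).
Amplitude A = F₀ / √((Cω)²+λ²) = 138.2 / 36.8 = 3.76 K.

3.76 K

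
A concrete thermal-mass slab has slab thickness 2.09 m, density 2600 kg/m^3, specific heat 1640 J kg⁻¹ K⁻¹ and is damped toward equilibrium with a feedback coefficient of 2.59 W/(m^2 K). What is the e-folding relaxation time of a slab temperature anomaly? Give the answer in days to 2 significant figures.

40 days

Areal heat capacity C = ρ c_p D = 2600 × 1640 × 2.09 = 8.91×10^6 J/(m^2 K).
Relaxation time τ = C / λ = 8.91×10^6 / 2.59 = 3.44×10^6 s.
In days: 3.44×10^6 s / (86400 s/day) = 39.8 days.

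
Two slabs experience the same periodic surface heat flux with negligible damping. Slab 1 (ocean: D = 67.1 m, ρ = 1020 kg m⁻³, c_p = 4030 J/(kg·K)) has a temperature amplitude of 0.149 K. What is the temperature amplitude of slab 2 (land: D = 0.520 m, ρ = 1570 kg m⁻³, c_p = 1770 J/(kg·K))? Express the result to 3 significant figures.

C_ocean = 2.76×10^8 J/(m²·K); C_land = 1.45×10^6 J/(m²·K).
A ∝ 1/C ⇒ A_land = A_ocean × C_ocean/C_land = 0.149 × 191 = 28.4 K.

28.4 K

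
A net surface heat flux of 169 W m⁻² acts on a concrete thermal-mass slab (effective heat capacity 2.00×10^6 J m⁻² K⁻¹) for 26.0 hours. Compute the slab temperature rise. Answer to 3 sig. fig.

Areal heat capacity C = 2.00×10^6 J m⁻² K⁻¹ (given).
Net heat input Q = F Δt = 169 × (26.0 hours × 3600 s/hour) = 1.58×10^7 J/m².
ΔT = Q / C = 1.58×10^7 / 2.00×10^6 = 7.91 K.

7.91 K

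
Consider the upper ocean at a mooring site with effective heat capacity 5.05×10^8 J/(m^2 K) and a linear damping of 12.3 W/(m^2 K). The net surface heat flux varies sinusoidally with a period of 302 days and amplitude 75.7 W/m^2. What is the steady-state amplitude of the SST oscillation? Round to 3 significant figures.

Areal heat capacity C = 5.05×10^8 J/(m^2 K) (given).
Angular frequency ω = 2π / T = 2π / 2.61×10^7 s = 2.41×10^-7 s⁻¹.
√((Cω)² + λ²) = √((122)² + 12.3²) = 122 W/(m²·K).
Amplitude A = F₀ / √((Cω)²+λ²) = 75.7 / 122 = 0.619 K.

0.619 K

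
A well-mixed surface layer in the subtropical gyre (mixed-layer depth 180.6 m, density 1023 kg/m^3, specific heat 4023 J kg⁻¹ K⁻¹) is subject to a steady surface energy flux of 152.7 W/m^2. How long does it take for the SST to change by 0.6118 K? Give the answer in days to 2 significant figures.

Areal heat capacity C = ρ c_p D = 1023 × 4023 × 180.6 = 7.43×10^8 J/(m^2 K).
Time required: Δt = C ΔT / F = 7.43×10^8 × 0.6118 / 152.7 = 2.98×10^6 s.
In days: 2.98×10^6 s / (86400 s/day) = 34.5 days.

34 days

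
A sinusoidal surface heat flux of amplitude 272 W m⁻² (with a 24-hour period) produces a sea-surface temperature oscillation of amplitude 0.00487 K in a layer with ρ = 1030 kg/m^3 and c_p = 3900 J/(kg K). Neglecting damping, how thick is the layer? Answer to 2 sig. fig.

ω = 2π / 86400 s = 7.27×10^-5 s⁻¹.
Required C = F₀ / (A ω) = 272 / (0.00487 × 7.27×10^-5) = 7.68×10^8 J/(m²·K).
D = C / (ρ c_p) = 7.68×10^8 / (1030 × 3900) = 191 m.

190 m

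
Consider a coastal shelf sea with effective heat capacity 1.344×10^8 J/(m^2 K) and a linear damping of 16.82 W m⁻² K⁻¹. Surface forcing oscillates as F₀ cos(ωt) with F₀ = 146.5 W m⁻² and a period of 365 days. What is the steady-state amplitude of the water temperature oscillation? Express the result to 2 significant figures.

Areal heat capacity C = 1.344×10^8 J/(m^2 K) (given).
Angular frequency ω = 2π / T = 2π / 3.15×10^7 s = 1.99×10^-7 s⁻¹.
√((Cω)² + λ²) = √((26.8)² + 16.82²) = 31.6 W/(m²·K).
Amplitude A = F₀ / √((Cω)²+λ²) = 146.5 / 31.6 = 4.63 K.

4.6 K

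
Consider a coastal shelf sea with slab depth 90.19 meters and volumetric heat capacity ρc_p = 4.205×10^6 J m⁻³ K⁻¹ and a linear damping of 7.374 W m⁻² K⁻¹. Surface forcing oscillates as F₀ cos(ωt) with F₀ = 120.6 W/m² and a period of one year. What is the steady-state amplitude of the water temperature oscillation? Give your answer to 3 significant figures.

1.59 K

Areal heat capacity C = ρc_p × D = 4.205×10^6 × 90.19 = 3.79×10^8 J/(m²·K).
Angular frequency ω = 2π / T = 2π / 3.15×10^7 s = 1.99×10^-7 s⁻¹.
√((Cω)² + λ²) = √((75.6)² + 7.374²) = 75.9 W/(m²·K).
Amplitude A = F₀ / √((Cω)²+λ²) = 120.6 / 75.9 = 1.59 K.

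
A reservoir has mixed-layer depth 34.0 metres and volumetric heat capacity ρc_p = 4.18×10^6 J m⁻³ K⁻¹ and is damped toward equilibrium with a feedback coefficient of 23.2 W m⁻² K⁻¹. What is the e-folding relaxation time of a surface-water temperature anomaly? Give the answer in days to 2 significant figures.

Areal heat capacity C = ρc_p × D = 4.18×10^6 × 34.0 = 1.42×10^8 J/(m^2 K).
Relaxation time τ = C / λ = 1.42×10^8 / 23.2 = 6.13×10^6 s.
In days: 6.13×10^6 s / (86400 s/day) = 70.9 days.

71 days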